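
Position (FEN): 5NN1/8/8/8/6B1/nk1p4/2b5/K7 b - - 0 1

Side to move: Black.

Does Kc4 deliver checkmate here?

After Kc4: white king on a1; in check: no.
White is not in check, so this cannot be checkmate.

no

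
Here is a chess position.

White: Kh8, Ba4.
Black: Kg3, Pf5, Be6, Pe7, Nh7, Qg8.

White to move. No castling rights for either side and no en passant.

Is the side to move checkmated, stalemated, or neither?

White to move; white king on h8.
In check: yes, from the black queen on g8.
King squares — g7: attacked by Qg8; h7: attacked by Qg8; g8: attacked by Be6.
Legal moves for White: none.
In check with no legal moves → checkmate.

checkmate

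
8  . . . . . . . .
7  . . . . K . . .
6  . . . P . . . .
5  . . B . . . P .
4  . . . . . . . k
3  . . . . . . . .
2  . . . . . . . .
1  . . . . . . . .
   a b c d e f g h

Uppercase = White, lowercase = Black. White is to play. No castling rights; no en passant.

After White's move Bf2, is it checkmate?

After Bf2: black king on h4; in check: yes, from the white bishop on f2.
Black has 4 legal replies: Kh5, Kxg5, Kg4, Kh3.
In check but a legal move exists → not checkmate.

no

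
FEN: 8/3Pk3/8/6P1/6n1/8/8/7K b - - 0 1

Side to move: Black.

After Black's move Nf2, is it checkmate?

no

After Nf2: white king on h1; in check: yes, from the black knight on f2.
White has 3 legal replies: Kh2, Kg2, Kg1.
In check but a legal move exists → not checkmate.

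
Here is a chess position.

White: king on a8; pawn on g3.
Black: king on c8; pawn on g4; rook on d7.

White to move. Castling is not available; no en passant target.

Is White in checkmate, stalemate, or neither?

stalemate

White to move; white king on a8.
In check: no.
King squares — a7: attacked by Rd7; b7: attacked by Rd7; b8: attacked by Kc8.
Legal moves for White: none.
Not in check and no legal moves → stalemate.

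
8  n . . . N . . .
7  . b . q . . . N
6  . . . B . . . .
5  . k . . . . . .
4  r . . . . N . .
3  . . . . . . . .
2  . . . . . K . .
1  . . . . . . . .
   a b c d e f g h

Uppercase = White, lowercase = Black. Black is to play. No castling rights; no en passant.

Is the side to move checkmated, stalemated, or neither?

Black to move; black king on b5.
In check: no.
Legal moves for Black include: Nc7, Nb6, Qxe8, Qd8, Qc8, Qxh7, Qg7, Qf7, Qe7, Qc7, Qe6, Qxd6, Qc6, Qf5, Qg4, Qh3, Bc8, Bc6, ... (list truncated; more exist).
Black has legal moves and is not in check → neither.

neither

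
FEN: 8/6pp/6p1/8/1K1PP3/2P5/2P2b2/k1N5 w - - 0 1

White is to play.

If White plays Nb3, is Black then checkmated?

no

After Nb3: black king on a1; in check: yes, from the white knight on b3.
Black has 3 legal replies: Kb2, Ka2, Kb1.
In check but a legal move exists → not checkmate.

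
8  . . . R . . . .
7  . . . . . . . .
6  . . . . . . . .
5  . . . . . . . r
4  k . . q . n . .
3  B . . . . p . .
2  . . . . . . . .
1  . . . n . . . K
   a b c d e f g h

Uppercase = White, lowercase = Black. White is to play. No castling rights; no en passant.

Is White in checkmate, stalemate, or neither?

checkmate

White to move; white king on h1.
In check: yes, from the black rook on h5.
King squares — g1: attacked by Qd4; g2: attacked by Pf3; h2: attacked by Rh5.
Legal moves for White: none.
In check with no legal moves → checkmate.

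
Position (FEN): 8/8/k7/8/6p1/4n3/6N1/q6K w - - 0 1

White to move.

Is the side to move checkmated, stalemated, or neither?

White to move; white king on h1.
In check: yes, from the black queen on a1.
Legal moves for White: Kh2, Ne1.
White is in check but has 2 legal moves → neither.

neither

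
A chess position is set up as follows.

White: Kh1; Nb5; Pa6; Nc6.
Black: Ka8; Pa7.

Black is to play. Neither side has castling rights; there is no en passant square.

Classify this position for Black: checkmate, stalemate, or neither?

stalemate

Black to move; black king on a8.
In check: no.
King squares — a7: own pawn; b7: attacked by Pa6; b8: attacked by Nc6.
Legal moves for Black: none.
Not in check and no legal moves → stalemate.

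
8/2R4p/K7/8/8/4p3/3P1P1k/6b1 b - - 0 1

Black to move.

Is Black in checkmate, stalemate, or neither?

Black to move; black king on h2.
In check: no.
Legal moves for Black: Kh3, Kg2, Kh1, Bxf2, exf2, exd2, h6, e2, h5.
Black has 9 legal moves and is not in check → neither.

neither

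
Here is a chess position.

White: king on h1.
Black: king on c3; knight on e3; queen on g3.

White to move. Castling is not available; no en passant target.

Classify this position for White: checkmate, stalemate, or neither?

White to move; white king on h1.
In check: no.
King squares — g1: attacked by Qg3; g2: attacked by Ne3; h2: attacked by Qg3.
Legal moves for White: none.
Not in check and no legal moves → stalemate.

stalemate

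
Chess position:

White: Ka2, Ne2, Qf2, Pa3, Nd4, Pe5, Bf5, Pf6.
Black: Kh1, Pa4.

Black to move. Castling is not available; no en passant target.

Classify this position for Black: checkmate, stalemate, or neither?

Black to move; black king on h1.
In check: no.
King squares — g1: attacked by Ne2; g2: attacked by Qf2; h2: attacked by Qf2.
Legal moves for Black: none.
Not in check and no legal moves → stalemate.

stalemate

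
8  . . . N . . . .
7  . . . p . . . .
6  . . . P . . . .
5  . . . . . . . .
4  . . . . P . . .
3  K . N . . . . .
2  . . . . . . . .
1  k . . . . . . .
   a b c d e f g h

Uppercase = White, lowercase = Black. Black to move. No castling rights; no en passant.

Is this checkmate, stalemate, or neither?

Black to move; black king on a1.
In check: no.
King squares — b1: attacked by Nc3; a2: attacked by Ka3; b2: attacked by Ka3.
Legal moves for Black: none.
Not in check and no legal moves → stalemate.

stalemate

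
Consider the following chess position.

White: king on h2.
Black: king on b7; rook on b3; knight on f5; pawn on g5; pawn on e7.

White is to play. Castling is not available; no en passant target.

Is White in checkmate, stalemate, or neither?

White to move; white king on h2.
In check: no.
Legal moves for White: Kg2, Kh1, Kg1.
White has 3 legal moves and is not in check → neither.

neither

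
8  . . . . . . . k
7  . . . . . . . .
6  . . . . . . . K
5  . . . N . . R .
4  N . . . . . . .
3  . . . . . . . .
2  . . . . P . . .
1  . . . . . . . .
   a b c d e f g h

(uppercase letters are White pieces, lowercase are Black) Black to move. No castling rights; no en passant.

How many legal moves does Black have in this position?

0

Black to move; king on h8.
In check: no.
Legal moves: none.
Count: 0.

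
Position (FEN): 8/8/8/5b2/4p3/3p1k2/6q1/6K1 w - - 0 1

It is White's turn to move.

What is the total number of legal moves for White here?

0

White to move; king on g1.
In check: yes, from the black queen on g2.
Legal moves: none.
Count: 0.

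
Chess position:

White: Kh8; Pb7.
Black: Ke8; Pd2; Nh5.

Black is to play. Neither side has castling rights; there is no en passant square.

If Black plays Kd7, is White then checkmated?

no

After Kd7: white king on h8; in check: no.
White is not in check, so this cannot be checkmate.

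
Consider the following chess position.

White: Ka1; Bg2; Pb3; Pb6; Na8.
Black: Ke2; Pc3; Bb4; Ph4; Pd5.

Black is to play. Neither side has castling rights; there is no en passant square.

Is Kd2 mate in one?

no

After Kd2: white king on a1; in check: no.
White is not in check, so this cannot be checkmate.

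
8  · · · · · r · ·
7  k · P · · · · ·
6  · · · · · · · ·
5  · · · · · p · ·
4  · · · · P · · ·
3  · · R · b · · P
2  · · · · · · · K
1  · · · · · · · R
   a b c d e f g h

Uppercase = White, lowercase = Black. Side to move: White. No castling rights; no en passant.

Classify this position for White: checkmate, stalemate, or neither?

White to move; white king on h2.
In check: no.
Legal moves for White include: Rc6, Rc5, Rc4, Rxe3, Rd3, Rb3, Ra3+, Rc2, Rcc1, Kg3, Kg2, Rg1, Rf1, Re1, Rd1, Rhc1, Rb1, Ra1+, ... (list truncated; more exist).
White has legal moves and is not in check → neither.

neither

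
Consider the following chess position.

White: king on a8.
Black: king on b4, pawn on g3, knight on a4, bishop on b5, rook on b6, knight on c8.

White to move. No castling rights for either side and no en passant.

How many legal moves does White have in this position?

0

White to move; king on a8.
In check: no.
Legal moves: none.
Count: 0.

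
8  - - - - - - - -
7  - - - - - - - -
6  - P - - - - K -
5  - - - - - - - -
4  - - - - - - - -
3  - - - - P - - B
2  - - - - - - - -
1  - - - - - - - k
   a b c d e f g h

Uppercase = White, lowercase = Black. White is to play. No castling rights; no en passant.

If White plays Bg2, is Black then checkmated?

After Bg2: black king on h1; in check: yes, from the white bishop on g2.
Black has 3 legal replies: Kh2, Kxg2, Kg1.
In check but a legal move exists → not checkmate.

no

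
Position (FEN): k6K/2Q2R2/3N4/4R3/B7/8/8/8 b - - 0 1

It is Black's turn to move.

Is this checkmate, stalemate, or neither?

stalemate

Black to move; black king on a8.
In check: no.
King squares — a7: attacked by Qc7; b7: attacked by Nd6; b8: attacked by Qc7.
Legal moves for Black: none.
Not in check and no legal moves → stalemate.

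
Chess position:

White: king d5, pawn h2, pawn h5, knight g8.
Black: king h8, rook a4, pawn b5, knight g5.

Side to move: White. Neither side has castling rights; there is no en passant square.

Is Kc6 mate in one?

no

After Kc6: black king on h8; in check: no.
Black is not in check, so this cannot be checkmate.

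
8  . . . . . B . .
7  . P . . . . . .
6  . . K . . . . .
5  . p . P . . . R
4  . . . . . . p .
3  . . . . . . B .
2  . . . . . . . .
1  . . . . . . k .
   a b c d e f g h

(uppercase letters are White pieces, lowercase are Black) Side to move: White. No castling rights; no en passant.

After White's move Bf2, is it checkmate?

After Bf2: black king on g1; in check: yes, from the white bishop on f2.
Black has 3 legal replies: Kg2, Kxf2, Kf1.
In check but a legal move exists → not checkmate.

no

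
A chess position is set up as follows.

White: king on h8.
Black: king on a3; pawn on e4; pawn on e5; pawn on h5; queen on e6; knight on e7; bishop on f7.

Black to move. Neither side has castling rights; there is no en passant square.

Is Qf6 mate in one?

no

After Qf6: white king on h8; in check: yes, from the black queen on f6.
White has 1 legal reply: Kh7.
In check but a legal move exists → not checkmate.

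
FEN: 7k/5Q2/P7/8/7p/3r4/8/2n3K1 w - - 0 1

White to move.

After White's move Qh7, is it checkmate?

After Qh7: black king on h8; in check: yes, from the white queen on h7.
Black has 1 legal reply: Kxh7.
In check but a legal move exists → not checkmate.

no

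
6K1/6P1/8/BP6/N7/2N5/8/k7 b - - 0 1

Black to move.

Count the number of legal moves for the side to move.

Black to move; king on a1.
In check: no.
Legal moves: none.
Count: 0.

0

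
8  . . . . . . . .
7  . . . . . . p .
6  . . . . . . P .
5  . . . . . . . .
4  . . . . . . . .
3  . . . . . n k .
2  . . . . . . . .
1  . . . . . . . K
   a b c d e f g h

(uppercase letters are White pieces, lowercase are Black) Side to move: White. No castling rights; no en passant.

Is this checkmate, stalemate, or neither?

White to move; white king on h1.
In check: no.
King squares — g1: attacked by Nf3; g2: attacked by Kg3; h2: attacked by Nf3.
Legal moves for White: none.
Not in check and no legal moves → stalemate.

stalemate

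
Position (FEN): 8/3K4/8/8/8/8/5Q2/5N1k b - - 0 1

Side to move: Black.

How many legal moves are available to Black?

0

Black to move; king on h1.
In check: no.
Legal moves: none.
Count: 0.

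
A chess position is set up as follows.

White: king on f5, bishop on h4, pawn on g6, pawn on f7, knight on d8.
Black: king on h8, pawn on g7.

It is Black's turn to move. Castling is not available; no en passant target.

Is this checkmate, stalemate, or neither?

Black to move; black king on h8.
In check: no.
King squares — g7: own pawn; h7: attacked by Pg6; g8: attacked by Pf7.
Legal moves for Black: none.
Not in check and no legal moves → stalemate.

stalemate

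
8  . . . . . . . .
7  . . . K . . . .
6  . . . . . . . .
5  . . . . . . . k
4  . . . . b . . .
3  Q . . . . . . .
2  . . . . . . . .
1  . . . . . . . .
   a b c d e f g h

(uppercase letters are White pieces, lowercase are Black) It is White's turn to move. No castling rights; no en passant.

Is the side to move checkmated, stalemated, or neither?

neither

White to move; white king on d7.
In check: no.
Legal moves for White include: Ke8, Kd8, Kc8, Ke7, Kc7, Ke6, Kd6, Qf8, Qa8, Qe7, Qa7, Qd6, Qa6, Qc5+, Qa5+, Qb4, Qa4, Qh3+, ... (list truncated; more exist).
White has legal moves and is not in check → neither.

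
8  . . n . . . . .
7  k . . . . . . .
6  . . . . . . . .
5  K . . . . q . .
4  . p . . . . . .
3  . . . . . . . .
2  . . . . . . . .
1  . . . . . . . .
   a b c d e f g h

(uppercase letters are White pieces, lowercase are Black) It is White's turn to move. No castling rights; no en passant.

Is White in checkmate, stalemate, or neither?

neither

White to move; white king on a5.
In check: yes, from the black queen on f5.
Legal moves for White: Kxb4, Ka4.
White is in check but has 2 legal moves → neither.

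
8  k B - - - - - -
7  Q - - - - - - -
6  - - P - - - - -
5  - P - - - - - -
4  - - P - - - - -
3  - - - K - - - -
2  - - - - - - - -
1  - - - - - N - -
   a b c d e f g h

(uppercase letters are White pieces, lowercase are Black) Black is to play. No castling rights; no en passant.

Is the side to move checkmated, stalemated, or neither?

Black to move; black king on a8.
In check: yes, from the white queen on a7.
King squares — a7: attacked by Bb8; b7: attacked by Pc6; b8: attacked by Qa7.
Legal moves for Black: none.
In check with no legal moves → checkmate.

checkmate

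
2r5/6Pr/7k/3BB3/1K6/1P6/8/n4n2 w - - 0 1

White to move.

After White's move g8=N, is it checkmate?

After g8=N: black king on h6; in check: yes, from the white knight on g8.
Black has 4 legal replies: Kg6, Kh5, Kg5, Rxg8.
In check but a legal move exists → not checkmate.

no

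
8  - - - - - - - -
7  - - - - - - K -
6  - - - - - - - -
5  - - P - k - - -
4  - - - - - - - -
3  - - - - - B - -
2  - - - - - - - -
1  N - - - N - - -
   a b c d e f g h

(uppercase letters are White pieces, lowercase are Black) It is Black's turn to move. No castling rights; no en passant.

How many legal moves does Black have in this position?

Black to move; king on e5.
In check: no.
Legal moves: Ke6, Kf5, Kf4, Kd4.
Count: 4.

4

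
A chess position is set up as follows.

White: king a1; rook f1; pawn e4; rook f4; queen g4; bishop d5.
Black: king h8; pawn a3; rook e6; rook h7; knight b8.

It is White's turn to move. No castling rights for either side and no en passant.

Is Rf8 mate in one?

yes

After Rf8: black king on h8; in check: yes, from the white rook on f8.
King squares — g7: attacked by Qg4; h7: own rook; g8: attacked by Qg4.
Black has no legal moves → checkmate.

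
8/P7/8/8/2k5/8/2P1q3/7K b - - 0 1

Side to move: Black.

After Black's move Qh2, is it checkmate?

no

After Qh2: white king on h1; in check: yes, from the black queen on h2.
White has 1 legal reply: Kxh2.
In check but a legal move exists → not checkmate.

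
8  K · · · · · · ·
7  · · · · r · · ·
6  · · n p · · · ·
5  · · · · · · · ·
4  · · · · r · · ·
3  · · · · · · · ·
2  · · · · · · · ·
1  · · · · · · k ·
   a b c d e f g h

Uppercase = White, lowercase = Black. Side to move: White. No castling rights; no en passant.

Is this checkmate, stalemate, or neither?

White to move; white king on a8.
In check: no.
King squares — a7: attacked by Nc6; b7: attacked by Re7; b8: attacked by Nc6.
Legal moves for White: none.
Not in check and no legal moves → stalemate.

stalemate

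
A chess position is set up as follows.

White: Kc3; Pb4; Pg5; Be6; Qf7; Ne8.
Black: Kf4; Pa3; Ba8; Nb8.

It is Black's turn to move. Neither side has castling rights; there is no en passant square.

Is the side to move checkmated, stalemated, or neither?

Black to move; black king on f4.
In check: yes, from the white queen on f7.
King squares — e3: available; f3: attacked by Qf7; g3: available; e4: available; g4: attacked by Be6; e5: available; f5: attacked by Be6; g5: available.
Legal moves for Black: Kxg5, Ke5, Ke4, Kg3, Ke3.
Black is in check but has 5 legal moves → neither.

neither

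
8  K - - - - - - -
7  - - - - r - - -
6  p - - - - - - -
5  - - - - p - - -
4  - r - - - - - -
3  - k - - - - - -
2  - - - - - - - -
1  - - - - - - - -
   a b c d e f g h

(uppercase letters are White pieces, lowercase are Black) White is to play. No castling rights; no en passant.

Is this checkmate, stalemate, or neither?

White to move; white king on a8.
In check: no.
King squares — a7: attacked by Re7; b7: attacked by Rb4; b8: attacked by Rb4.
Legal moves for White: none.
Not in check and no legal moves → stalemate.

stalemate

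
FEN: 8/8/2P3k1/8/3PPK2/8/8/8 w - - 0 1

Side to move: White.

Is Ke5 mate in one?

After Ke5: black king on g6; in check: no.
Black is not in check, so this cannot be checkmate.

no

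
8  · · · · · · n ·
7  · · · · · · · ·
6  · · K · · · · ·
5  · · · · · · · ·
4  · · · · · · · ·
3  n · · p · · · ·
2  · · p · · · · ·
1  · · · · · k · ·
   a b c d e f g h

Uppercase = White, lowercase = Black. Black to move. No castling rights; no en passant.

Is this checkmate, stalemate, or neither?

Black to move; black king on f1.
In check: no.
Legal moves for Black: Ne7+, Nh6, Nf6, Nb5, Nc4, Nb1, Kg2, Kf2, Ke2, Kg1, Ke1, d2, c1=Q+, c1=R+, c1=B, c1=N.
Black has 16 legal moves and is not in check → neither.

neither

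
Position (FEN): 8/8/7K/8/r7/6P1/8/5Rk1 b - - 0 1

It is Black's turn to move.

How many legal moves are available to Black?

Black to move; king on g1.
In check: yes, from the white rook on f1.
Legal moves: Kh2, Kg2, Kxf1.
Count: 3.

3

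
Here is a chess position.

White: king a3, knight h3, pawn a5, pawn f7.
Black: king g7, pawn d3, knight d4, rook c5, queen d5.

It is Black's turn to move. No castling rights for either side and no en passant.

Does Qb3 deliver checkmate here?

After Qb3: white king on a3; in check: yes, from the black queen on b3.
King squares — a2: attacked by Qb3; b2: attacked by Qb3; b3: attacked by Nd4; a4: attacked by Qb3; b4: attacked by Qb3.
White has no legal moves → checkmate.

yes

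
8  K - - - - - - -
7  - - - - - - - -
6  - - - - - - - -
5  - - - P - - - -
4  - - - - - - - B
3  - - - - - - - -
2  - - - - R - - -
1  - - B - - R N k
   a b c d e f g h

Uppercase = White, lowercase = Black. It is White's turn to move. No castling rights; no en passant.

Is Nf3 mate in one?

After Nf3: black king on h1; in check: yes, from the white rook on f1.
King squares — g1: attacked by Rf1; g2: attacked by Re2; h2: attacked by Re2.
Black has no legal moves → checkmate.

yes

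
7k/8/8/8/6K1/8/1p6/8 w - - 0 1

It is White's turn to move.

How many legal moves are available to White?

White to move; king on g4.
In check: no.
Legal moves: Kh5, Kg5, Kf5, Kh4, Kf4, Kh3, Kg3, Kf3.
Count: 8.

8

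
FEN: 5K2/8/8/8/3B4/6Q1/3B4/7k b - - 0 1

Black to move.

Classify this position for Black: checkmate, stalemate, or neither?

Black to move; black king on h1.
In check: no.
King squares — g1: attacked by Qg3; g2: attacked by Qg3; h2: attacked by Qg3.
Legal moves for Black: none.
Not in check and no legal moves → stalemate.

stalemate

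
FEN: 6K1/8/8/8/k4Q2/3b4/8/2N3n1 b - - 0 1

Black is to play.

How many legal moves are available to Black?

Black to move; king on a4.
In check: yes, from the white queen on f4.
Legal moves: Kb5, Ka5, Ka3, Be4, Bc4+.
Count: 5.

5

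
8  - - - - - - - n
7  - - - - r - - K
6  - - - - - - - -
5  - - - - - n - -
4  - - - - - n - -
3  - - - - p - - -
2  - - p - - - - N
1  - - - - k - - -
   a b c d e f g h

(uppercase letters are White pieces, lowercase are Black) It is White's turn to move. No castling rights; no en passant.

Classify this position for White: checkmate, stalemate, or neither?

neither

White to move; white king on h7.
In check: yes, from the black rook on e7.
King squares — g6: attacked by Nf4; h6: attacked by Nf5; g7: attacked by Nf5; g8: available; h8: available.
Legal moves for White: Kxh8, Kg8.
White is in check but has 2 legal moves → neither.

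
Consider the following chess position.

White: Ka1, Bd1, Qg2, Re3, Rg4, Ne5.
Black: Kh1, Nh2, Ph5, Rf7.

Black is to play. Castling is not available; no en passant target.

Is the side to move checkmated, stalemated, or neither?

Black to move; black king on h1.
In check: yes, from the white queen on g2.
King squares — g1: attacked by Qg2; g2: attacked by Rg4; h2: own knight.
Legal moves for Black: none.
In check with no legal moves → checkmate.

checkmate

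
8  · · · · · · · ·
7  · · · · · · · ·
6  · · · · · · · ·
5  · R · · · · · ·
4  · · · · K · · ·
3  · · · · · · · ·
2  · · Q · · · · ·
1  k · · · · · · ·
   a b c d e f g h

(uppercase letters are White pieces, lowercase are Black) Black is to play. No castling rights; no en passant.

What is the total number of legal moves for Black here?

0

Black to move; king on a1.
In check: no.
Legal moves: none.
Count: 0.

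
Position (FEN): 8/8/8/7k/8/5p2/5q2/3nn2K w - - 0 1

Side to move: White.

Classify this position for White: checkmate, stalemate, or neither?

White to move; white king on h1.
In check: no.
King squares — g1: attacked by Qf2; g2: attacked by Ne1; h2: attacked by Qf2.
Legal moves for White: none.
Not in check and no legal moves → stalemate.

stalemate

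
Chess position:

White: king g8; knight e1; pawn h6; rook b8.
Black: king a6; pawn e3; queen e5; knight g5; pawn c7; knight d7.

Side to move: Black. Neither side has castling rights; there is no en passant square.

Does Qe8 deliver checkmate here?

After Qe8: white king on g8; in check: yes, from the black queen on e8.
White has 2 legal replies: Kg7, Rxe8.
In check but a legal move exists → not checkmate.

no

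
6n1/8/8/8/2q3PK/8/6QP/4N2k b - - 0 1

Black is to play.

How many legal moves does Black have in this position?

0

Black to move; king on h1.
In check: yes, from the white queen on g2.
Legal moves: none.
Count: 0.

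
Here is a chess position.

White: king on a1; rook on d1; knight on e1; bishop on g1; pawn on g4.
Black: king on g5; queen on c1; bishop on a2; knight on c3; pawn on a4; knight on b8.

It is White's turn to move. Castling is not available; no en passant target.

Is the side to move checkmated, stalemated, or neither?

White to move; white king on a1.
In check: yes, from the black queen on c1.
Legal moves for White: Rxc1.
White is in check but has 1 legal move → neither.

neither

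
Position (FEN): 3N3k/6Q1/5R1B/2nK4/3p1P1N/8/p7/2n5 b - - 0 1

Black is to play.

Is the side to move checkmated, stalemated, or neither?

checkmate

Black to move; black king on h8.
In check: yes, from the white queen on g7.
King squares — g7: attacked by Bh6; h7: attacked by Qg7; g8: attacked by Qg7.
Legal moves for Black: none.
In check with no legal moves → checkmate.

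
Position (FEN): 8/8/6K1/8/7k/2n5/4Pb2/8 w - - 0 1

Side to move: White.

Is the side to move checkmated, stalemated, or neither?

White to move; white king on g6.
In check: no.
Legal moves for White: Kh7, Kg7, Kf7, Kh6, Kf6, Kf5, e3, e4.
White has 8 legal moves and is not in check → neither.

neither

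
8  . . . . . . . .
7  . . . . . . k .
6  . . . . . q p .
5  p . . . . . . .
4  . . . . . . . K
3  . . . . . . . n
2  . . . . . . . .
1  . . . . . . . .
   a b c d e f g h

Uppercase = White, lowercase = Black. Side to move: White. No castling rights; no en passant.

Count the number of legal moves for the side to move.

White to move; king on h4.
In check: yes, from the black queen on f6.
Legal moves: Kg4, Kxh3, Kg3.
Count: 3.

3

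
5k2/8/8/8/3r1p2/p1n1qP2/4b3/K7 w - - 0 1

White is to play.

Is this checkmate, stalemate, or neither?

stalemate

White to move; white king on a1.
In check: no.
King squares — b1: attacked by Nc3; a2: attacked by Nc3; b2: attacked by Pa3.
Legal moves for White: none.
Not in check and no legal moves → stalemate.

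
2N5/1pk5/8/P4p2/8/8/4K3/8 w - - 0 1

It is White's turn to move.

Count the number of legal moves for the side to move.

13

White to move; king on e2.
In check: no.
Legal moves: Ne7, Na7, Nd6, Nb6, Kf3, Ke3, Kd3, Kf2, Kd2, Kf1, Ke1, Kd1, a6.
Count: 13.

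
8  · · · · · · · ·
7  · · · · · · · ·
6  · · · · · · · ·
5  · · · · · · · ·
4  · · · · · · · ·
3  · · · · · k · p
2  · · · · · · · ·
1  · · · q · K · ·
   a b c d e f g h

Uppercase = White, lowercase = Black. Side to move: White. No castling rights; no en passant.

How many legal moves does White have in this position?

0

White to move; king on f1.
In check: yes, from the black queen on d1.
Legal moves: none.
Count: 0.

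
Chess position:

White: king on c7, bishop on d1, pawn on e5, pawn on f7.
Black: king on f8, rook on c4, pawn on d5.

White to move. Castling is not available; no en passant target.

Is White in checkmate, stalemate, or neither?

White to move; white king on c7.
In check: yes, from the black rook on c4.
Legal moves for White: Kd8, Kb8, Kd7, Kb7, Kd6, Kb6.
White is in check but has 6 legal moves → neither.

neither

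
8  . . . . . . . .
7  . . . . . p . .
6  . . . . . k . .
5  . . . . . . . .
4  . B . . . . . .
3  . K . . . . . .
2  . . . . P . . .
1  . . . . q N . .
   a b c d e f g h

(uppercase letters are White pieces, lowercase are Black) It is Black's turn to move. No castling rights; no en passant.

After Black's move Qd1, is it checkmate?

After Qd1: white king on b3; in check: yes, from the black queen on d1.
White has 5 legal replies: Kc4, Kc3, Ka3, Kb2, Ka2.
In check but a legal move exists → not checkmate.

no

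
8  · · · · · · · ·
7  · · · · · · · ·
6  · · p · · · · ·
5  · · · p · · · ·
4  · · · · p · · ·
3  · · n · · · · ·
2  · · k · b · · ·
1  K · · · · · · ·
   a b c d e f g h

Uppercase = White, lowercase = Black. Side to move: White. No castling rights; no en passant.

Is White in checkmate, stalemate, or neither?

White to move; white king on a1.
In check: no.
King squares — b1: attacked by Kc2; a2: attacked by Nc3; b2: attacked by Kc2.
Legal moves for White: none.
Not in check and no legal moves → stalemate.

stalemate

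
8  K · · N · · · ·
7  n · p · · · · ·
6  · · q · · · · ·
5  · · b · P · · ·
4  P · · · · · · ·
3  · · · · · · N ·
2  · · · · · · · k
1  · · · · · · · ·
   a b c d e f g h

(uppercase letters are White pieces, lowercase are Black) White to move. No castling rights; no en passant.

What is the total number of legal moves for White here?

White to move; king on a8.
In check: yes, from the black queen on c6.
Legal moves: Kb8, Nb7, Nxc6.
Count: 3.

3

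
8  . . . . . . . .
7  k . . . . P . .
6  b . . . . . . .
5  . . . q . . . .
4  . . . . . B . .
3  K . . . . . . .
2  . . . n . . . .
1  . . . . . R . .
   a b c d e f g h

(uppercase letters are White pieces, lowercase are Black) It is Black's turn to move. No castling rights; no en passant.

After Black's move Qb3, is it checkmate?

yes

After Qb3: white king on a3; in check: yes, from the black queen on b3.
King squares — a2: attacked by Qb3; b2: attacked by Qb3; b3: attacked by Nd2; a4: attacked by Qb3; b4: attacked by Qb3.
White has no legal moves → checkmate.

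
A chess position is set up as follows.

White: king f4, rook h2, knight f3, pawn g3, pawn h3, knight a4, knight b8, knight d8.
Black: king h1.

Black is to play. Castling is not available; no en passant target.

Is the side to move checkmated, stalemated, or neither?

Black to move; black king on h1.
In check: yes, from the white rook on h2.
King squares — g1: attacked by Nf3; g2: attacked by Rh2; h2: attacked by Nf3.
Legal moves for Black: none.
In check with no legal moves → checkmate.

checkmate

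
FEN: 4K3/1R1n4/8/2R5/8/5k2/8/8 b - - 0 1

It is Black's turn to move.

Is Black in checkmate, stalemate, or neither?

neither

Black to move; black king on f3.
In check: no.
Legal moves for Black: Nf8, Nb8, Nf6+, Nb6, Ne5, Nxc5, Kg4, Kf4, Ke4, Kg3, Ke3, Kg2, Kf2, Ke2.
Black has 14 legal moves and is not in check → neither.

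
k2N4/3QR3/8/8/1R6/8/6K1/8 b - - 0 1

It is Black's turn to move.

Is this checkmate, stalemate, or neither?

stalemate

Black to move; black king on a8.
In check: no.
King squares — a7: attacked by Qd7; b7: attacked by Rb4; b8: attacked by Rb4.
Legal moves for Black: none.
Not in check and no legal moves → stalemate.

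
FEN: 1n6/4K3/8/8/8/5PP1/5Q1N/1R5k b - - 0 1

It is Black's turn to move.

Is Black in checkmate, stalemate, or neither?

checkmate

Black to move; black king on h1.
In check: yes, from the white rook on b1.
King squares — g1: attacked by Rb1; g2: attacked by Qf2; h2: attacked by Qf2.
Legal moves for Black: none.
In check with no legal moves → checkmate.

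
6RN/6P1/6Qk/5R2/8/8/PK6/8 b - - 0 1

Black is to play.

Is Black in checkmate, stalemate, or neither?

checkmate

Black to move; black king on h6.
In check: yes, from the white queen on g6.
King squares — g5: attacked by Rf5; h5: attacked by Rf5; g6: attacked by Nh8; g7: attacked by Qg6; h7: attacked by Qg6.
Legal moves for Black: none.
In check with no legal moves → checkmate.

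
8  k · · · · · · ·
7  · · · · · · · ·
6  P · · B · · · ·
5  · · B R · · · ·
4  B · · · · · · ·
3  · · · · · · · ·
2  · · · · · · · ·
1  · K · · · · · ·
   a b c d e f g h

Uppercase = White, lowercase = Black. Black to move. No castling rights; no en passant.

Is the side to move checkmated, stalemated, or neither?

stalemate

Black to move; black king on a8.
In check: no.
King squares — a7: attacked by Bc5; b7: attacked by Pa6; b8: attacked by Bd6.
Legal moves for Black: none.
Not in check and no legal moves → stalemate.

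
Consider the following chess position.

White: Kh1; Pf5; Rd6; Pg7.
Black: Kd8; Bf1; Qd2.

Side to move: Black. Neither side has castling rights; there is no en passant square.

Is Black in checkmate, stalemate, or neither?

neither

Black to move; black king on d8.
In check: yes, from the white rook on d6.
King squares — c7: available; d7: attacked by Rd6; e7: available; c8: available; e8: available.
Legal moves for Black: Ke8, Kc8, Ke7, Kc7, Qxd6.
Black is in check but has 5 legal moves → neither.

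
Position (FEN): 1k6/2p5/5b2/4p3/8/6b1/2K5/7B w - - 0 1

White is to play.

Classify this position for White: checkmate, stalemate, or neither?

White to move; white king on c2.
In check: no.
Legal moves for White: Kd3, Kc3, Kb3, Kd2, Kb2, Kd1, Kc1, Kb1, Ba8, Bb7, Bc6, Bd5, Be4, Bf3, Bg2.
White has 15 legal moves and is not in check → neither.

neither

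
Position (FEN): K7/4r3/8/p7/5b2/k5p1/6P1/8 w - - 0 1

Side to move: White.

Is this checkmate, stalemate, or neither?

White to move; white king on a8.
In check: no.
King squares — a7: attacked by Re7; b7: attacked by Re7; b8: attacked by Bf4.
Legal moves for White: none.
Not in check and no legal moves → stalemate.

stalemate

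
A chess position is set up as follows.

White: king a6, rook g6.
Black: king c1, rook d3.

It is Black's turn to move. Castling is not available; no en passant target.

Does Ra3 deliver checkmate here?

no

After Ra3: white king on a6; in check: yes, from the black rook on a3.
White has 3 legal replies: Kb7, Kb6, Kb5.
In check but a legal move exists → not checkmate.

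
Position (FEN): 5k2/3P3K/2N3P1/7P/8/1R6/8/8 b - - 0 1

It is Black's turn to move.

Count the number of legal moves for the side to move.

Black to move; king on f8.
In check: no.
Legal moves: none.
Count: 0.

0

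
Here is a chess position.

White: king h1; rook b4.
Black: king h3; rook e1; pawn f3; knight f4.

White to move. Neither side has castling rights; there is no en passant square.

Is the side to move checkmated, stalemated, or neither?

checkmate

White to move; white king on h1.
In check: yes, from the black rook on e1.
King squares — g1: attacked by Re1; g2: attacked by Pf3; h2: attacked by Kh3.
Legal moves for White: none.
In check with no legal moves → checkmate.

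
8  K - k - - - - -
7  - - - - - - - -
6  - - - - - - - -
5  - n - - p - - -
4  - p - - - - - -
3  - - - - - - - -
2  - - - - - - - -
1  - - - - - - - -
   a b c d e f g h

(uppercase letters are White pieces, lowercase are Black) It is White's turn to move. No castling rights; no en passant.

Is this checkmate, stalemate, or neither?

stalemate

White to move; white king on a8.
In check: no.
King squares — a7: attacked by Nb5; b7: attacked by Kc8; b8: attacked by Kc8.
Legal moves for White: none.
Not in check and no legal moves → stalemate.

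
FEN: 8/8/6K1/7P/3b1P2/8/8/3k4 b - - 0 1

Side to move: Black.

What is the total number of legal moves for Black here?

18

Black to move; king on d1.
In check: no.
Legal moves: Bh8, Bg7, Ba7, Bf6, Bb6, Be5, Bc5, Be3, Bc3, Bf2, Bb2, Bg1, Ba1, Ke2, Kd2, Kc2, Ke1, Kc1.
Count: 18.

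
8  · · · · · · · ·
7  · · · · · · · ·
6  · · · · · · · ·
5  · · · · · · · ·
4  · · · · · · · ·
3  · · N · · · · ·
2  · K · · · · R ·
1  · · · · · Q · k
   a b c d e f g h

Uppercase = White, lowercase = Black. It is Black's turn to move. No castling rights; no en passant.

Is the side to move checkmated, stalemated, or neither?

Black to move; black king on h1.
In check: yes, from the white queen on f1.
King squares — g1: attacked by Qf1; g2: attacked by Qf1; h2: attacked by Rg2.
Legal moves for Black: none.
In check with no legal moves → checkmate.

checkmate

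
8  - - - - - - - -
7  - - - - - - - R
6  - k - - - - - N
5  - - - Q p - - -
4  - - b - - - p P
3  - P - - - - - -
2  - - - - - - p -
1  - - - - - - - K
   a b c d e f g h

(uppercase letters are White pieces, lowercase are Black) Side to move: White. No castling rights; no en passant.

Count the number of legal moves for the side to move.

4

White to move; king on h1.
In check: yes, from the black pawn on g2.
Legal moves: Kh2, Kxg2, Kg1, Qxg2.
Count: 4.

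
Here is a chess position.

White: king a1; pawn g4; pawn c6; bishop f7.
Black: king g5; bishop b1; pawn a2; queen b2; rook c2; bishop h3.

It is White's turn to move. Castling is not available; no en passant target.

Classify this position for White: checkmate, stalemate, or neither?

White to move; white king on a1.
In check: yes, from the black queen on b2.
King squares — b1: attacked by Pa2; a2: attacked by Bb1; b2: attacked by Rc2.
Legal moves for White: none.
In check with no legal moves → checkmate.

checkmate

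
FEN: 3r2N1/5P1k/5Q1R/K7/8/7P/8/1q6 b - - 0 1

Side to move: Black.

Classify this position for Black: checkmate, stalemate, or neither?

Black to move; black king on h7.
In check: yes, from the white rook on h6.
King squares — g6: attacked by Qf6; h6: attacked by Qf6; g7: attacked by Qf6; g8: attacked by Pf7; h8: attacked by Qf6.
Legal moves for Black: none.
In check with no legal moves → checkmate.

checkmate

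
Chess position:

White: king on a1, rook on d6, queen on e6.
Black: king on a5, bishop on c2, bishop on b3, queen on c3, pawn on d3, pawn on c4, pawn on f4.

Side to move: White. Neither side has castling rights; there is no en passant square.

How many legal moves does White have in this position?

0

White to move; king on a1.
In check: yes, from the black queen on c3.
Legal moves: none.
Count: 0.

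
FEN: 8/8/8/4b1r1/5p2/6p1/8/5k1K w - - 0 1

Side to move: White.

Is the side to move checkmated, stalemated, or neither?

stalemate

White to move; white king on h1.
In check: no.
King squares — g1: attacked by Kf1; g2: attacked by Kf1; h2: attacked by Pg3.
Legal moves for White: none.
Not in check and no legal moves → stalemate.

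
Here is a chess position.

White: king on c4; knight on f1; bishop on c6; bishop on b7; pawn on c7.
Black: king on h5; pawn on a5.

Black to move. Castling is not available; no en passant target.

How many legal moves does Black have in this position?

Black to move; king on h5.
In check: no.
Legal moves: Kh6, Kg6, Kg5, Kh4, Kg4, a4.
Count: 6.

6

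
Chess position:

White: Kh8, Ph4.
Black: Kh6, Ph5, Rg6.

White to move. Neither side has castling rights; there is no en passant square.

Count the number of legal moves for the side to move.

White to move; king on h8.
In check: no.
Legal moves: none.
Count: 0.

0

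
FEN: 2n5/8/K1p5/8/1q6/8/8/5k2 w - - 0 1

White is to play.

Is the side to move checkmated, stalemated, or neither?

White to move; white king on a6.
In check: no.
King squares — a5: attacked by Qb4; b5: attacked by Qb4; b6: attacked by Qb4; a7: attacked by Nc8; b7: attacked by Qb4.
Legal moves for White: none.
Not in check and no legal moves → stalemate.

stalemate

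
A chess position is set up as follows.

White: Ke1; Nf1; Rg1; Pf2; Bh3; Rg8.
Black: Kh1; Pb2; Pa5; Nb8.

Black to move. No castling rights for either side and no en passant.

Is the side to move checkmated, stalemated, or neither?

checkmate

Black to move; black king on h1.
In check: yes, from the white rook on g1.
King squares — g1: attacked by Rg8; g2: attacked by Rg1; h2: attacked by Nf1.
Legal moves for Black: none.
In check with no legal moves → checkmate.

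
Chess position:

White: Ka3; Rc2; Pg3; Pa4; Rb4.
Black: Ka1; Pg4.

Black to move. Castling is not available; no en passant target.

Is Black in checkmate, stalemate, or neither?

Black to move; black king on a1.
In check: no.
King squares — b1: attacked by Rb4; a2: attacked by Rc2; b2: attacked by Rc2.
Legal moves for Black: none.
Not in check and no legal moves → stalemate.

stalemate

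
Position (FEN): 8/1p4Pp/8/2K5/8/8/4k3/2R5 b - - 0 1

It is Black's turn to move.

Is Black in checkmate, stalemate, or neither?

Black to move; black king on e2.
In check: no.
Legal moves for Black: Kf3, Ke3, Kd3, Kf2, Kd2, h6, b6+, h5, b5.
Black has 9 legal moves and is not in check → neither.

neither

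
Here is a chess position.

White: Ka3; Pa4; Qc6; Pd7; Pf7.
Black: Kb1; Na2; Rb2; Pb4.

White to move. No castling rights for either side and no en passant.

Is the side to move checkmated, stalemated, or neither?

checkmate

White to move; white king on a3.
In check: yes, from the black pawn on b4.
King squares — a2: attacked by Kb1; b2: attacked by Kb1; b3: attacked by Rb2; a4: own pawn; b4: attacked by Na2.
Legal moves for White: none.
In check with no legal moves → checkmate.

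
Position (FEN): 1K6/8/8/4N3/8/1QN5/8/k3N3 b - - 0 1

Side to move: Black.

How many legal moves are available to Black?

0

Black to move; king on a1.
In check: no.
Legal moves: none.
Count: 0.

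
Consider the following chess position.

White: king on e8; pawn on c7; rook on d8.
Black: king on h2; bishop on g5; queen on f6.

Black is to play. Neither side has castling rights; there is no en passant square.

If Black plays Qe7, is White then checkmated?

After Qe7: white king on e8; in check: yes, from the black queen on e7.
King squares — d7: attacked by Qe7; e7: attacked by Bg5; f7: attacked by Qe7; d8: own rook; f8: attacked by Qe7.
White has no legal moves → checkmate.

yes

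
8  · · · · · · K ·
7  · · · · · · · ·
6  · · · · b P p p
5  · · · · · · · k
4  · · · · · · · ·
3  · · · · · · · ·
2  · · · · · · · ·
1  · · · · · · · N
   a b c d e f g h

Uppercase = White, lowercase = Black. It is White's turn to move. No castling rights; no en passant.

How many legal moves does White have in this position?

5

White to move; king on g8.
In check: yes, from the black bishop on e6.
Legal moves: Kh8, Kf8, Kh7, Kg7, f7.
Count: 5.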